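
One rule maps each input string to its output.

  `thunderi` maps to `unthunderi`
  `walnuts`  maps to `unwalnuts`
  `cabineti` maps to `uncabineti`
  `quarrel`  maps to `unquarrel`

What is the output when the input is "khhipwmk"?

The rule is to prepend "un".
On "khhipwmk" that produces "unkhhipwmk".

unkhhipwmk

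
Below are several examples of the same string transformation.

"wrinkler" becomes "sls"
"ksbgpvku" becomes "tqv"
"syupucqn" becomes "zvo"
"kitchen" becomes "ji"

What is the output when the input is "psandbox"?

The pattern: keep one character in every 3, starting at position 2 (positions 2nd, 5th, 8th, ...), then shift every letter 1 place forward in the alphabet (wrapping around).
On "psandbox": the first step gives "sdx", and the second then gives "tey".

tey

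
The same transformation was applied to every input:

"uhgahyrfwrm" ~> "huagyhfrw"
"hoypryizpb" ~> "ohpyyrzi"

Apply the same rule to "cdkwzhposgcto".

Each output is the input with this applied: delete the last 2 characters, then swap each adjacent pair of characters (1↔2, 3↔4, ...).
Applying both steps to "cdkwzhposgcto": "cdkwzhposgc", then "dcwkhzopgsc".

dcwkhzopgsc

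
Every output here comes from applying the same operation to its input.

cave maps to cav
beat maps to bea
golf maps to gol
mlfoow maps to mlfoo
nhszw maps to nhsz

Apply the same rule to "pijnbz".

pijnb

In each case the input is transformed by: delete the last character.
Doing the same to "pijnbz": "pijnb".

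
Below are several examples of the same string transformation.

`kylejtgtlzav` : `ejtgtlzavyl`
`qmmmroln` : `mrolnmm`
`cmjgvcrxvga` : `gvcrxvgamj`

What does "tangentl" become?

Rule — delete the first character, then move the first 2 characters to the end (rotate left by 2).
Applying both steps to "tangentl": "angentl", then "gentlan".

gentlan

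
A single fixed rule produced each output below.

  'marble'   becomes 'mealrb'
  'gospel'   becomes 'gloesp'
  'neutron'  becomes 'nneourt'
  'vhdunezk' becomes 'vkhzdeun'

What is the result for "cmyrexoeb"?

cbmeyorxe

The transformation: take characters alternately from the front and the back (1st, last, 2nd, 2nd-last, ...).
For "cmyrexoeb" the result is "cbmeyorxe".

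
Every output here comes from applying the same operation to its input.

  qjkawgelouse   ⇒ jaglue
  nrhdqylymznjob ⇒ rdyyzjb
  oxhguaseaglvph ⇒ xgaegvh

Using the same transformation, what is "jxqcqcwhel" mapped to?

xcchl

Each output is the input with this applied: keep every other character starting from the second (positions 2nd, 4th, 6th, ...).
So "jxqcqcwhel" becomes "xcchl".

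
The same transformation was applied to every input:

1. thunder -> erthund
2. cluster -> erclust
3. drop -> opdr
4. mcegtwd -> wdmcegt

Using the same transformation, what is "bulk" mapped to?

lkbu

The transformation: move the last 2 characters to the front (rotate right by 2).
On "bulk" that produces "lkbu".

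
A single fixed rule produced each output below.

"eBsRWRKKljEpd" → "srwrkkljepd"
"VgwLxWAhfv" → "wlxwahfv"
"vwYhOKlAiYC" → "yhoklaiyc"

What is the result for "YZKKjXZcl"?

The transformation: delete the first 2 characters, then convert every letter to lowercase.
"YZKKjXZcl" → "KKjXZcl" → "kkjxzcl".

kkjxzcl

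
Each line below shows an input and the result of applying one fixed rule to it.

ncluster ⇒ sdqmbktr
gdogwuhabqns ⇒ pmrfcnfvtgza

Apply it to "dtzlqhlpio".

Looking at the pairs, the operation is to move the last 3 characters to the front (rotate right by 3), then shift every letter 1 place backward in the alphabet (wrapping around).
"dtzlqhlpio" → "piodtzlqhl" → "ohncsykpgk".
(Check on "ncluster": → "ternclus" → "sdqmbktr" ✓)

ohncsykpgk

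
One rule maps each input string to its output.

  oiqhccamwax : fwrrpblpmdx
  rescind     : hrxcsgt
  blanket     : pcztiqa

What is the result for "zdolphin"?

daewxcos

Looking at the pairs, the operation is to shift every letter 11 places backward in the alphabet (wrapping around), then move the first 2 characters to the end (rotate left by 2).
Applying both steps to "zdolphin": "osdaewxc", then "daewxcos".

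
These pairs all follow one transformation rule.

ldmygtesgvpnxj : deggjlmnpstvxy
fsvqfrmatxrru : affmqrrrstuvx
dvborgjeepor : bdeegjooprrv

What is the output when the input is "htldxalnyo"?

Rule — sort the characters into alphabetical order.
"htldxalnyo" → "adhllnotxy".

adhllnotxy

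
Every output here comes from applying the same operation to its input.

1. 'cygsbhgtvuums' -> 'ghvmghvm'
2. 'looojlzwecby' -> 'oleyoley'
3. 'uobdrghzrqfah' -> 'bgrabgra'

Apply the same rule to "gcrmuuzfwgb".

In each case the input is transformed by: keep one character in every 3, starting at position 3 (positions 3rd, 6th, 9th, ...), then write the whole string twice.
Applying both steps to "gcrmuuzfwgb": "ruw", then "ruwruw".

ruwruw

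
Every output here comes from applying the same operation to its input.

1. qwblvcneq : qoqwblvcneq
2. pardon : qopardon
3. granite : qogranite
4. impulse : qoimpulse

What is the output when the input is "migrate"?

qomigrate

The pattern: prepend "qo".
On "migrate" that produces "qomigrate".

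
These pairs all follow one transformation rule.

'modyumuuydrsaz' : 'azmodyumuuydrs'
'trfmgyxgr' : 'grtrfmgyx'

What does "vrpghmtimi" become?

mivrpghmti

In each case the input is transformed by: move the last 2 characters to the front (rotate right by 2).
For "vrpghmtimi" the result is "mivrpghmti".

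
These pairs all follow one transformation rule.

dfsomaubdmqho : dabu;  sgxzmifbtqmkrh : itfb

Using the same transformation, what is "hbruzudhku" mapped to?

The rule is to take characters alternately from the front and the back (1st, last, 2nd, 2nd-last, ...), then keep only the last 4 characters.
"hbruzudhku" → "hubkrhudzu" → "udzu".

udzu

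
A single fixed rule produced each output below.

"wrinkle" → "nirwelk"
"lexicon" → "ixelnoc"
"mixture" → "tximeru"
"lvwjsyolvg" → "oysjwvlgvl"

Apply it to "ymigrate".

rgimyeta

The rule is to move the last 3 characters to the front (rotate right by 3), then reverse the string.
Working it through for "ymigrate": intermediate "ateymigr", final "rgimyeta".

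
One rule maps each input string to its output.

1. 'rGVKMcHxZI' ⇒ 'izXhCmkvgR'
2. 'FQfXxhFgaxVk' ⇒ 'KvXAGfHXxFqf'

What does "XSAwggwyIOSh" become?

HsoiYWGGWasx

In each case the input is transformed by: flip the case of every letter, then reverse the string.
For "XSAwggwyIOSh", step one produces "xsaWGGWYiosH"; step two turns that into "HsoiYWGGWasx".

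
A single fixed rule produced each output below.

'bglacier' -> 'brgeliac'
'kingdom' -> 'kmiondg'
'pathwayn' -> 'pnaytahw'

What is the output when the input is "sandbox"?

sxaonbd

The pattern: take characters alternately from the front and the back (1st, last, 2nd, 2nd-last, ...).
"sandbox" → "sxaonbd".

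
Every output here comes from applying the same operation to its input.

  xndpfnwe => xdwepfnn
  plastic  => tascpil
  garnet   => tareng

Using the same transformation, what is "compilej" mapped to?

Each output is the input with this applied: sort the characters into reverse alphabetical order, then take characters alternately from the front and the back (1st, last, 2nd, 2nd-last, ...).
On "compilej" that produces "pcoemilj".

pcoemilj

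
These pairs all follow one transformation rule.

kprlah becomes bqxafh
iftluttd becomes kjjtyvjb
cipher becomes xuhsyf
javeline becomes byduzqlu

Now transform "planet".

dujfbq

Looking at the pairs, the operation is to shift every letter 10 places backward in the alphabet (wrapping around), then swap the front and back halves of the string.
For "planet" the result is "dujfbq".
(Check on "cipher": → "syfxuh" → "xuhsyf" ✓)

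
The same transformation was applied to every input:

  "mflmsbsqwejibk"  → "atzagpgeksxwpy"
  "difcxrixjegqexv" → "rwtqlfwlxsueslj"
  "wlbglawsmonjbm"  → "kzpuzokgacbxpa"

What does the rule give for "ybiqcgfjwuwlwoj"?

The pattern: shift every letter 12 places backward in the alphabet (wrapping around).
For "ybiqcgfjwuwlwoj" the result is "mpwequtxkikzkcx".

mpwequtxkikzkcx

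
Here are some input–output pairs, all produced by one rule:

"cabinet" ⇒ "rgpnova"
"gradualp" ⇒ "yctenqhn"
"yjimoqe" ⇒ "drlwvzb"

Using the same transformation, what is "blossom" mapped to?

bzoybff

The rule is to shift every letter 13 places forward in the alphabet (wrapping around) — i.e. ROT13, then move the last 2 characters to the front (rotate right by 2).
"blossom" → "oybffbz" → "bzoybff".
(Check on "cabinet": → "pnovarg" → "rgpnova" ✓)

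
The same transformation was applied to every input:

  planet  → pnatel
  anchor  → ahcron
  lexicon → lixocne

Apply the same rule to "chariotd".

craoidth

The transformation: swap each adjacent pair of characters (1↔2, 3↔4, ...), then move the first character to the end.
"chariotd" → "hcraoidt" → "craoidth".
(Check on "anchor": → "nahcro" → "ahcron" ✓)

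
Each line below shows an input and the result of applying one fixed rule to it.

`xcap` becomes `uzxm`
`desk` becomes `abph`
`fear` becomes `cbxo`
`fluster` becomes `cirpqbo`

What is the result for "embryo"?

bjyovl

Each output is the input with this applied: shift every letter 3 places backward in the alphabet (wrapping around).
"embryo" → "bjyovl".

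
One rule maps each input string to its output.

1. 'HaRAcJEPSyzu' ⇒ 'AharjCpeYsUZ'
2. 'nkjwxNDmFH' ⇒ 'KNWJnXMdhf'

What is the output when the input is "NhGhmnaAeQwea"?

HnHgNMaAqEEWA

What's happening: swap each adjacent pair of characters (1↔2, 3↔4, ...), then flip the case of every letter.
"NhGhmnaAeQwea" → "hNhGnmAaQeewa" → "HnHgNMaAqEEWA".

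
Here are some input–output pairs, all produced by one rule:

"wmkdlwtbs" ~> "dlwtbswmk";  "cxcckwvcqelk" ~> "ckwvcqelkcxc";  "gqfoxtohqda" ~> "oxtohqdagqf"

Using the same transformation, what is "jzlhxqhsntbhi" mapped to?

hxqhsntbhijzl

Looking at the pairs, the operation is to move the first 3 characters to the end (rotate left by 3).
Doing the same to "jzlhxqhsntbhi": "hxqhsntbhijzl".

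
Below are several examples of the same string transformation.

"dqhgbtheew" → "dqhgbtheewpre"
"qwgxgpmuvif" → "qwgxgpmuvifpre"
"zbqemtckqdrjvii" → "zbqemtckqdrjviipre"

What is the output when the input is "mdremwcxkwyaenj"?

mdremwcxkwyaenjpre

Each output is the input with this applied: append "pre".
On "mdremwcxkwyaenj" that produces "mdremwcxkwyaenjpre".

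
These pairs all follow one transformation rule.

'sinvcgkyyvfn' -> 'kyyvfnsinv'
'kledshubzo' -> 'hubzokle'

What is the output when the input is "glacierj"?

ierjgl

The rule is to swap the front and back halves of the string, then delete the last 2 characters.
"glacierj" → "ierjglac" → "ierjgl".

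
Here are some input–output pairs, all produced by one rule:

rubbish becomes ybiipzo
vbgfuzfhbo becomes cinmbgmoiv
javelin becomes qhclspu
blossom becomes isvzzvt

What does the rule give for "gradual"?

The pattern: shift every letter 7 places forward in the alphabet (wrapping around).
Applying that to "gradual" gives "nyhkbhs".

nyhkbhs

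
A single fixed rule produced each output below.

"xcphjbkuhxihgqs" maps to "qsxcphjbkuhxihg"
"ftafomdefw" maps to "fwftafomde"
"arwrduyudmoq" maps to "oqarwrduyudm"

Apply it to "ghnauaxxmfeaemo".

moghnauaxxmfeae

Each output is the input with this applied: move the last 2 characters to the front (rotate right by 2).
On "ghnauaxxmfeaemo" that produces "moghnauaxxmfeae".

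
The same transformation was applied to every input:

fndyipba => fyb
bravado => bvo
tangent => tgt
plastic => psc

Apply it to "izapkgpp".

Rule — keep one character in every 3, starting at position 1 (positions 1st, 4th, 7th, ...).
On "izapkgpp" that produces "ipp".

ipp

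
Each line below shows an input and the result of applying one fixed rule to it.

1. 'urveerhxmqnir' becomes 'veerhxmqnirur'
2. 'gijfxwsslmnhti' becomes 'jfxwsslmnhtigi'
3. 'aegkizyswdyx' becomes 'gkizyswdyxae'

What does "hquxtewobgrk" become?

Rule — move the first 2 characters to the end (rotate left by 2).
On "hquxtewobgrk" that produces "uxtewobgrkhq".

uxtewobgrkhq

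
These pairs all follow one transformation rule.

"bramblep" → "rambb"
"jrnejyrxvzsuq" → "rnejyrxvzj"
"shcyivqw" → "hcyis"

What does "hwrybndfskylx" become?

wrybndfskh

What's happening: delete the last 3 characters, then move the first character to the end.
For "hwrybndfskylx", step one produces "hwrybndfsk"; step two turns that into "wrybndfskh".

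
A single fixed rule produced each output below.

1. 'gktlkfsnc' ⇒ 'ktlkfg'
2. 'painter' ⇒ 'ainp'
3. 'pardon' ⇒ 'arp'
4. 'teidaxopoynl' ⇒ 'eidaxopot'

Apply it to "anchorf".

ncha

What's happening: delete the last 3 characters, then move the first character to the end.
On "anchorf": the first step gives "anch", and the second then gives "ncha".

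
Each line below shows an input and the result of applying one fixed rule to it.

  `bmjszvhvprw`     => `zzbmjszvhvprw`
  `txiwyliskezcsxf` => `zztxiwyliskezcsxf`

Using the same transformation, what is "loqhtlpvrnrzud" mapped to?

zzloqhtlpvrnrzud

The transformation: prepend "zz".
On "loqhtlpvrnrzud" that produces "zzloqhtlpvrnrzud".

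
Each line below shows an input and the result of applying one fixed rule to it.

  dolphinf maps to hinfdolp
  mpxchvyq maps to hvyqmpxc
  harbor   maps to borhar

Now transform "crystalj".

In each case the input is transformed by: swap the front and back halves of the string.
"crystalj" → "taljcrys".

taljcrys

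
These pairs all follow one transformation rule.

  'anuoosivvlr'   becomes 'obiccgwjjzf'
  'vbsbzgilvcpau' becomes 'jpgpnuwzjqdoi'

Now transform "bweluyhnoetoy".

pkszimvbcshcm

Each output is the input with this applied: shift every letter 12 places backward in the alphabet (wrapping around).
"bweluyhnoetoy" → "pkszimvbcshcm".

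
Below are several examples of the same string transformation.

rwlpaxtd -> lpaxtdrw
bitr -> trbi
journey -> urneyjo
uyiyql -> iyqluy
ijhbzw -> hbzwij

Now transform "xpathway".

athwayxp

Rule — move the first 2 characters to the end (rotate left by 2).
So "xpathway" becomes "athwayxp".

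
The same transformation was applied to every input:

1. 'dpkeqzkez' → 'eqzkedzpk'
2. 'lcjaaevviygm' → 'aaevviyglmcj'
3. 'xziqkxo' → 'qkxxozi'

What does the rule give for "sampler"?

Looking at the pairs, the operation is to swap the first and last characters, then move the first 3 characters to the end (rotate left by 3).
"sampler" → "ramples" → "plesram".

plesram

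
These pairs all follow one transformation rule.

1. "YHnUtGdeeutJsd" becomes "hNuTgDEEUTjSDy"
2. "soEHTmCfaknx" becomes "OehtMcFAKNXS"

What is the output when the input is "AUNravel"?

unRAVELa

The transformation: flip the case of every letter, then move the first character to the end.
For "AUNravel", step one produces "aunRAVEL"; step two turns that into "unRAVELa".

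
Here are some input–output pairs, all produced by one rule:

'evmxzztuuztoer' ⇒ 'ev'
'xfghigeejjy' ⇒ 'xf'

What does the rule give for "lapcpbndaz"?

la

In each case the input is transformed by: keep only the first 2 characters.
For "lapcpbndaz" the result is "la".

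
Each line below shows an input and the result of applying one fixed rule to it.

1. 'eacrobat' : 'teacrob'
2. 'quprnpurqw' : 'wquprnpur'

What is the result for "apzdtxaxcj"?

In each case the input is transformed by: move the last 2 characters to the front (rotate right by 2), then delete the first character.
"apzdtxaxcj" → "japzdtxax".

japzdtxax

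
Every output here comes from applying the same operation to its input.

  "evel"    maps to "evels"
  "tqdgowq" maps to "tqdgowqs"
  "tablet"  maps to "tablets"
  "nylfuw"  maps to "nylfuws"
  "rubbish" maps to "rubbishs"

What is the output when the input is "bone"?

bones

The pattern: append "s".
On "bone" that produces "bones".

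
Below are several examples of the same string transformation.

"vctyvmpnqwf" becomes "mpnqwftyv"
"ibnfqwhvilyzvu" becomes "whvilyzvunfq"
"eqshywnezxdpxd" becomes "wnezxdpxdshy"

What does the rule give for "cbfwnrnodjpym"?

Rule — delete the first 2 characters, then move the first 3 characters to the end (rotate left by 3).
For "cbfwnrnodjpym", step one produces "fwnrnodjpym"; step two turns that into "rnodjpymfwn".

rnodjpymfwn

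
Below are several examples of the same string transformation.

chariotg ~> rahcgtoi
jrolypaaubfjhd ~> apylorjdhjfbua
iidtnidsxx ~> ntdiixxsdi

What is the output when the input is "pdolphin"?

In each case the input is transformed by: reverse the string, then swap the front and back halves of the string.
On "pdolphin": the first step gives "nihplodp", and the second then gives "lodpnihp".
(Check on "iidtnidsxx": → "xxsdintdii" → "ntdiixxsdi" ✓)

lodpnihp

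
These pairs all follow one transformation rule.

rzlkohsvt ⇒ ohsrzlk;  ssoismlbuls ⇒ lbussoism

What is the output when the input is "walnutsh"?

nutwal

Each output is the input with this applied: delete the last 2 characters, then move the last 3 characters to the front (rotate right by 3).
So "walnutsh" becomes "nutwal".
(Check on "rzlkohsvt": → "rzlkohs" → "ohsrzlk" ✓)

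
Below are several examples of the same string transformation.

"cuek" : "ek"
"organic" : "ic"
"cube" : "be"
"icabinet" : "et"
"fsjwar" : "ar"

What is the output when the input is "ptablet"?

Each output is the input with this applied: keep only the last 2 characters.
Applying that to "ptablet" gives "et".

et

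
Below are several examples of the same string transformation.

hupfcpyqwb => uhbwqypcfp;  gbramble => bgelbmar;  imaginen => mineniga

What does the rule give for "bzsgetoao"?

zboaotegs

Each output is the input with this applied: move the first 2 characters to the end (rotate left by 2), then reverse the string.
"bzsgetoao" → "sgetoaobz" → "zboaotegs".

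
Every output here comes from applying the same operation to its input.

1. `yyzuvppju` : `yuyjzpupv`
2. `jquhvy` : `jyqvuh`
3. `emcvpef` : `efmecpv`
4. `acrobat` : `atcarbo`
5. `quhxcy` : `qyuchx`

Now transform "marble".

Rule — take characters alternately from the front and the back (1st, last, 2nd, 2nd-last, ...).
On "marble" that produces "mealrb".

mealrb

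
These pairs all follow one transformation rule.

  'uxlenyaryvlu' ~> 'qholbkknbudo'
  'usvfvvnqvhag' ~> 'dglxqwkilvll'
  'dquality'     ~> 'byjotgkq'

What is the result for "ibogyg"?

wowyre

Rule — shift every letter 10 places backward in the alphabet (wrapping around), then swap the front and back halves of the string.
Applying both steps to "ibogyg": "yrewow", then "wowyre".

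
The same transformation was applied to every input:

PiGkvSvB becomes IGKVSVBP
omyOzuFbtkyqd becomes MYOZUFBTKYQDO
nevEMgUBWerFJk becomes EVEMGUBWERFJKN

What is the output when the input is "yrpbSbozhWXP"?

Looking at the pairs, the operation is to move the first character to the end, then convert every letter to uppercase.
For "yrpbSbozhWXP", step one produces "rpbSbozhWXPy"; step two turns that into "RPBSBOZHWXPY".

RPBSBOZHWXPY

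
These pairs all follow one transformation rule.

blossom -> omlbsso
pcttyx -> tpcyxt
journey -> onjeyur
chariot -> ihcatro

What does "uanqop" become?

Rule — sort the characters into reverse alphabetical order, then move the first 3 characters to the end (rotate left by 3).
For "uanqop", step one produces "uqpona"; step two turns that into "onauqp".

onauqp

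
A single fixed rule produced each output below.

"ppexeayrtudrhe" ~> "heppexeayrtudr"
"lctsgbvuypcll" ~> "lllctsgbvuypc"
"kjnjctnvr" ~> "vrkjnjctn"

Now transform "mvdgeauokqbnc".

The rule is to move the last 2 characters to the front (rotate right by 2).
On "mvdgeauokqbnc" that produces "ncmvdgeauokqb".

ncmvdgeauokqb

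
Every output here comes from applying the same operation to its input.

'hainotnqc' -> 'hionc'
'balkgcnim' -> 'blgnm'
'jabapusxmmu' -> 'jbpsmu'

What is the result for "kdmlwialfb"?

kmwaf

The transformation: keep every other character starting from the first (positions 1st, 3rd, 5th, ...).
For "kdmlwialfb" the result is "kmwaf".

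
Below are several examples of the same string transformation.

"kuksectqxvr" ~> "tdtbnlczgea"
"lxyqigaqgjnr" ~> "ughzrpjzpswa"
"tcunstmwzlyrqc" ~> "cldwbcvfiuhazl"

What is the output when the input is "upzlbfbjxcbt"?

dyiukoksglkc

The rule is to shift every letter 9 places forward in the alphabet (wrapping around).
So "upzlbfbjxcbt" becomes "dyiukoksglkc".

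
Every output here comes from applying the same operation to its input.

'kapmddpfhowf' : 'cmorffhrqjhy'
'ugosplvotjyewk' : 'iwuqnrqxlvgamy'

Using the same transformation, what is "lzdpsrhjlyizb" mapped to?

What's happening: swap each adjacent pair of characters (1↔2, 3↔4, ...), then shift every letter 2 places forward in the alphabet (wrapping around).
On "lzdpsrhjlyizb": the first step gives "zlpdrsjhylzib", and the second then gives "bnrftuljanbkd".
(Check on "kapmddpfhowf": → "akmpddfpohfw" → "cmorffhrqjhy" ✓)

bnrftuljanbkd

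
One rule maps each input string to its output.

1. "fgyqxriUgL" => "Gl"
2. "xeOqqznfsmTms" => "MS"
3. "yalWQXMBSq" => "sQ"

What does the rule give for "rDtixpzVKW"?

Looking at the pairs, the operation is to flip the case of every letter, then keep only the last 2 characters.
Starting from "rDtixpzVKW": after the first operation, "RdTIXPZvkw"; after the second, "kw".
(Check on "fgyqxriUgL": → "FGYQXRIuGl" → "Gl" ✓)

kw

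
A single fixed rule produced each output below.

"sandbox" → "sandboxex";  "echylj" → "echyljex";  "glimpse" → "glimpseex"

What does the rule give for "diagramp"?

diagrampex

Looking at the pairs, the operation is to append "ex".
Applying that to "diagramp" gives "diagrampex".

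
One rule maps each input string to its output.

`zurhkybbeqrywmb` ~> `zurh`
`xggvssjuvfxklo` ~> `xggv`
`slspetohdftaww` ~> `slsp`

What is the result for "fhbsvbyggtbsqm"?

fhbs

The transformation: keep only the first 4 characters.
"fhbsvbyggtbsqm" → "fhbs".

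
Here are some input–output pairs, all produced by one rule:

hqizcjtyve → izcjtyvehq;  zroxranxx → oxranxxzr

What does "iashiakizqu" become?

In each case the input is transformed by: move the first 2 characters to the end (rotate left by 2).
On "iashiakizqu" that produces "shiakizquia".

shiakizquia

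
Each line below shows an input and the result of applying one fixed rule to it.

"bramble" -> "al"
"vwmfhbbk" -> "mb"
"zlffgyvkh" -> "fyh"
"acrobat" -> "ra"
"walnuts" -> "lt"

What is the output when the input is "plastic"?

ai

In each case the input is transformed by: keep one character in every 3, starting at position 3 (positions 3rd, 6th, 9th, ...).
So "plastic" becomes "ai".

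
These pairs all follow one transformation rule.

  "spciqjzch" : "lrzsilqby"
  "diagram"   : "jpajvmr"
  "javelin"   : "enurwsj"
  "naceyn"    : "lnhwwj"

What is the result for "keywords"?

Rule — move the first 2 characters to the end (rotate left by 2), then shift every letter 9 places forward in the alphabet (wrapping around).
So "keywords" becomes "hfxambtn".

hfxambtn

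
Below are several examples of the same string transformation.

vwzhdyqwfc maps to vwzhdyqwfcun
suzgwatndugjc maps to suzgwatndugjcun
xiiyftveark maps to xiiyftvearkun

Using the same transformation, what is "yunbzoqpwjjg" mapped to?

What's happening: append "un".
On "yunbzoqpwjjg" that produces "yunbzoqpwjjgun".

yunbzoqpwjjgun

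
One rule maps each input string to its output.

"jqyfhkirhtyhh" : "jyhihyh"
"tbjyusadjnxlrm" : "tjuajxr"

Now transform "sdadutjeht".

saujh

The rule is to keep every other character starting from the first (positions 1st, 3rd, 5th, ...).
So "sdadutjeht" becomes "saujh".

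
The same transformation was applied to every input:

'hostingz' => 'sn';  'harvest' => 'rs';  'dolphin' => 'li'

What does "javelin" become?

The rule is to keep one character in every 3, starting at position 3 (positions 3rd, 6th, 9th, ...).
Doing the same to "javelin": "vi".

vi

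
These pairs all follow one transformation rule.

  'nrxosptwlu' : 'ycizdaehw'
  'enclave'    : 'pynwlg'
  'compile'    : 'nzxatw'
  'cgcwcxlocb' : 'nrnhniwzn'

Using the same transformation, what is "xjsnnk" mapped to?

Rule — delete the last character, then shift every letter 11 places forward in the alphabet (wrapping around).
"xjsnnk" → "xjsnn" → "iudyy".

iudyy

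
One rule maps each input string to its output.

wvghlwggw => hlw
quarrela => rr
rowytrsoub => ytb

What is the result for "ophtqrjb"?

What's happening: swap each adjacent pair of characters (1↔2, 3↔4, ...), then keep one character in every 3, starting at position 3 (positions 3rd, 6th, 9th, ...).
Starting from "ophtqrjb": after the first operation, "pothrqbj"; after the second, "tq".

tq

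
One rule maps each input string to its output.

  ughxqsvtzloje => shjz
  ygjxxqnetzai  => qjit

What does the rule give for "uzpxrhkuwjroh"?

hpow

The pattern: keep one character in every 3, starting at position 3 (positions 3rd, 6th, 9th, ...), then swap each adjacent pair of characters (1↔2, 3↔4, ...).
Doing the same to "uzpxrhkuwjroh": "hpow".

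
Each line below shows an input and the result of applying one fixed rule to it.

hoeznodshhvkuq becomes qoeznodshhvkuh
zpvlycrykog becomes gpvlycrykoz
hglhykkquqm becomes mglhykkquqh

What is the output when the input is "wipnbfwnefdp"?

What's happening: swap the first and last characters.
So "wipnbfwnefdp" becomes "pipnbfwnefdw".

pipnbfwnefdw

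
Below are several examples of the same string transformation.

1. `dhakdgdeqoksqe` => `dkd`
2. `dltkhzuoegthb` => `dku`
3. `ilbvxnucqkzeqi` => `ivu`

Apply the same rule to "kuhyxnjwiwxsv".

kyj

The rule is to keep one character in every 3, starting at position 1 (positions 1st, 4th, 7th, ...), then keep only the first 3 characters.
Starting from "kuhyxnjwiwxsv": after the first operation, "kyjwv"; after the second, "kyj".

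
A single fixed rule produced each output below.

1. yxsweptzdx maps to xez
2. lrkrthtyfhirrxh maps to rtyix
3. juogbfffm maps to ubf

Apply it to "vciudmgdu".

Looking at the pairs, the operation is to keep one character in every 3, starting at position 2 (positions 2nd, 5th, 8th, ...).
Applying that to "vciudmgdu" gives "cdd".

cdd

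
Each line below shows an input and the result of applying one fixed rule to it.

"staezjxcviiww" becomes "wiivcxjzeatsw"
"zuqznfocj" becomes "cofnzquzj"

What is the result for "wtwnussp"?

ssunwtwp

The rule is to reverse the string, then move the first character to the end.
"wtwnussp" → "pssunwtw" → "ssunwtwp".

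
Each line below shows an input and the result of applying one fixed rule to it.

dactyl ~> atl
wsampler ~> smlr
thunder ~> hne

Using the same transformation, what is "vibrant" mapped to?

Each output is the input with this applied: keep every other character starting from the second (positions 2nd, 4th, 6th, ...).
For "vibrant" the result is "irn".

irn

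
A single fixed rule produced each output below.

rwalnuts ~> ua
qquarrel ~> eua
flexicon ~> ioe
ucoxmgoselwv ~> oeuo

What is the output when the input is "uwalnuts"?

uua

The pattern: swap the front and back halves of the string, then keep only the vowels.
On "uwalnuts" that produces "uua".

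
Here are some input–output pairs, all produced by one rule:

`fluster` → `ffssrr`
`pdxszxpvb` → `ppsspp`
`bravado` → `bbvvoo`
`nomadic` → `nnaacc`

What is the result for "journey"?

jjrryy

In each case the input is transformed by: keep one character in every 3, starting at position 1 (positions 1st, 4th, 7th, ...), then double every character.
On "journey": the first step gives "jry", and the second then gives "jjrryy".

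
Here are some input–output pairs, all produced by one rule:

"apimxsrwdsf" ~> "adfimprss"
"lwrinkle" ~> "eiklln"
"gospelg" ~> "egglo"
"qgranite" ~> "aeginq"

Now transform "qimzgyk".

Looking at the pairs, the operation is to sort the characters into alphabetical order, then delete the last 2 characters.
"qimzgyk" → "gikmq".
(Check on "apimxsrwdsf": → "adfimprsswx" → "adfimprss" ✓)

gikmq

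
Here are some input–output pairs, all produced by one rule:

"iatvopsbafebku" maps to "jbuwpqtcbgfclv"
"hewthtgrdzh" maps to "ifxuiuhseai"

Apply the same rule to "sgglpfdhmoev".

thhmqgeinpfw

The pattern: shift every letter 1 place forward in the alphabet (wrapping around).
So "sgglpfdhmoev" becomes "thhmqgeinpfw".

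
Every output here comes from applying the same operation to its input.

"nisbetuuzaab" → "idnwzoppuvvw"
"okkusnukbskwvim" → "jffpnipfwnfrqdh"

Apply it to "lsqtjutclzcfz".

gnloepoxguxau

What's happening: shift every letter 5 places backward in the alphabet (wrapping around).
Applying that to "lsqtjutclzcfz" gives "gnloepoxguxau".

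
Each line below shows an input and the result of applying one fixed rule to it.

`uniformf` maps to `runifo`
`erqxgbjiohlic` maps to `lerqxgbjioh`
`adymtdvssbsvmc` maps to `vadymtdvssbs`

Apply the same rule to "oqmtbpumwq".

What's happening: delete the last 2 characters, then move the last character to the front.
On "oqmtbpumwq": the first step gives "oqmtbpum", and the second then gives "moqmtbpu".

moqmtbpu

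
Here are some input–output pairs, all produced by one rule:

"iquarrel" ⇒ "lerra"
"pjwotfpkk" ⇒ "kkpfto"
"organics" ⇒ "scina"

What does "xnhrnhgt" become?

The pattern: reverse the string, then delete the last 3 characters.
Doing the same to "xnhrnhgt": "tghnr".

tghnr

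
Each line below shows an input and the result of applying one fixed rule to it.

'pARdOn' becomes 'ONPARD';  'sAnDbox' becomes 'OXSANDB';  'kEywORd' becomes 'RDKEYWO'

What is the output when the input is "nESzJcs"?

The pattern: move the last 2 characters to the front (rotate right by 2), then convert every letter to uppercase.
For "nESzJcs", step one produces "csnESzJ"; step two turns that into "CSNESZJ".

CSNESZJ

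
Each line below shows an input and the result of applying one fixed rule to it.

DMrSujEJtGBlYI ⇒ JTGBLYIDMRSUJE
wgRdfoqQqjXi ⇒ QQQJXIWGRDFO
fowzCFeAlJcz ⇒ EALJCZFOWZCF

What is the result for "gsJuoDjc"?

Each output is the input with this applied: swap the front and back halves of the string, then convert every letter to uppercase.
"gsJuoDjc" → "oDjcgsJu" → "ODJCGSJU".
(Check on "DMrSujEJtGBlYI": → "JtGBlYIDMrSujE" → "JTGBLYIDMRSUJE" ✓)

ODJCGSJU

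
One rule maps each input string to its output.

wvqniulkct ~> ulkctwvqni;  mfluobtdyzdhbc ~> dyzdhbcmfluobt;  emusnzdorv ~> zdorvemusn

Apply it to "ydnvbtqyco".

tqycoydnvb

The rule is to swap the front and back halves of the string.
So "ydnvbtqyco" becomes "tqycoydnvb".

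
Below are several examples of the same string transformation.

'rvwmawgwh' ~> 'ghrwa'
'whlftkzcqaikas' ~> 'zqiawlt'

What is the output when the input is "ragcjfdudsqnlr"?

ddqlrgj

Rule — keep every other character starting from the first (positions 1st, 3rd, 5th, ...), then move the first 3 characters to the end (rotate left by 3).
Working it through for "ragcjfdudsqnlr": intermediate "rgjddql", final "ddqlrgj".
(Check on "whlftkzcqaikas": → "wltzqia" → "zqiawlt" ✓)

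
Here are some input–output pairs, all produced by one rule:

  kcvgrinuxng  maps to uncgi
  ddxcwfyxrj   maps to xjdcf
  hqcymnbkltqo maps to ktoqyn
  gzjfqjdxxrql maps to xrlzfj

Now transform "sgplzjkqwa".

The pattern: keep every other character starting from the second (positions 2nd, 4th, 6th, ...), then move the first 3 characters to the end (rotate left by 3).
Applying both steps to "sgplzjkqwa": "gljqa", then "qaglj".

qaglj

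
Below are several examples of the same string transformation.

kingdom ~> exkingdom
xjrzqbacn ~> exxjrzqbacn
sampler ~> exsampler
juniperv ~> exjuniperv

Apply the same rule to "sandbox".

Looking at the pairs, the operation is to prepend "ex".
For "sandbox" the result is "exsandbox".

exsandbox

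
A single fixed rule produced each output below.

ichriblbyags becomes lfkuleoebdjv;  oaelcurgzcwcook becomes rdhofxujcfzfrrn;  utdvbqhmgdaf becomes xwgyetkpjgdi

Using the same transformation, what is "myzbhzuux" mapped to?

pbcekcxxa

Rule — shift every letter 3 places forward in the alphabet (wrapping around).
Doing the same to "myzbhzuux": "pbcekcxxa".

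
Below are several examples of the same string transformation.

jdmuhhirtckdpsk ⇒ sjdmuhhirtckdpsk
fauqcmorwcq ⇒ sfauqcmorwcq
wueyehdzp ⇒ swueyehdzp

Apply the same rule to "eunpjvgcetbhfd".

In each case the input is transformed by: prepend "s".
Doing the same to "eunpjvgcetbhfd": "seunpjvgcetbhfd".

seunpjvgcetbhfd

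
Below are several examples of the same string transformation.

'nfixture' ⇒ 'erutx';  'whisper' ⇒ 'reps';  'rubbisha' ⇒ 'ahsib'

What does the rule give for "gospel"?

What's happening: reverse the string, then delete the last 3 characters.
Applying both steps to "gospel": "lepsog", then "lep".

lep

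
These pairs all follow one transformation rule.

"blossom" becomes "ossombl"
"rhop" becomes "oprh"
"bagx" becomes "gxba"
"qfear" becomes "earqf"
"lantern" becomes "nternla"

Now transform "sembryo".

mbryose

Rule — move the first 2 characters to the end (rotate left by 2).
For "sembryo" the result is "mbryose".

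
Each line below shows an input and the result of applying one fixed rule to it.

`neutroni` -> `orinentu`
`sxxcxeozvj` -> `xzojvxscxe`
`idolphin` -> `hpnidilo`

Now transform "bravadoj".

dajorbva

Looking at the pairs, the operation is to swap each adjacent pair of characters (1↔2, 3↔4, ...), then swap the front and back halves of the string.
"bravadoj" → "rbvadajo" → "dajorbva".
(Check on "neutroni": → "entuorin" → "orinentu" ✓)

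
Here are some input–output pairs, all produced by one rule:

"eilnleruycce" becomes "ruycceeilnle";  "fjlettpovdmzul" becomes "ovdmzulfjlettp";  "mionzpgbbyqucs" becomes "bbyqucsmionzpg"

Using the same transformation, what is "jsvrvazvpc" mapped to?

Each output is the input with this applied: swap the front and back halves of the string.
On "jsvrvazvpc" that produces "azvpcjsvrv".

azvpcjsvrv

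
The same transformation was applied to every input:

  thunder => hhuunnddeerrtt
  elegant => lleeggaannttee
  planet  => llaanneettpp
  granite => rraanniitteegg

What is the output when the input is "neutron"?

eeuuttrroonnnn

The rule is to move the first character to the end, then double every character.
Applying both steps to "neutron": "eutronn", then "eeuuttrroonnnn".
(Check on "elegant": → "legante" → "lleeggaannttee" ✓)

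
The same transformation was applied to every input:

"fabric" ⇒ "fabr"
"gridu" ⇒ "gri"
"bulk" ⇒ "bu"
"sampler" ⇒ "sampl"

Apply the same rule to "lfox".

The pattern: delete the last 2 characters.
For "lfox" the result is "lf".

lf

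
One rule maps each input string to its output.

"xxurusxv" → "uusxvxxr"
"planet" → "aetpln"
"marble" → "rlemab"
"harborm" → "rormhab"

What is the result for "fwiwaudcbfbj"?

The pattern: move the first 3 characters to the end (rotate left by 3), then swap the first and last characters.
Doing the same to "fwiwaudcbfbj": "iaudcbfbjfww".
(Check on "planet": → "netpla" → "aetpln" ✓)

iaudcbfbjfww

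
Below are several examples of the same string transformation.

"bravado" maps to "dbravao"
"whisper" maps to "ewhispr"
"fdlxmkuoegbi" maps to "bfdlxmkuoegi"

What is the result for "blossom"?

Looking at the pairs, the operation is to move the last character to the front, then swap the first and last characters.
On "blossom": the first step gives "mblosso", and the second then gives "oblossm".

oblossm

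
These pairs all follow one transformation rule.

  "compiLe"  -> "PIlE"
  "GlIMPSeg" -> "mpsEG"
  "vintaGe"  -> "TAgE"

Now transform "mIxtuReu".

TUrEU

Each output is the input with this applied: delete the first 3 characters, then flip the case of every letter.
"mIxtuReu" → "tuReu" → "TUrEU".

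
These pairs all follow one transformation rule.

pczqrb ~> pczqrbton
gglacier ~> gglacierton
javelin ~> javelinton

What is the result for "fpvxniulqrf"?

What's happening: append "ton".
Applying that to "fpvxniulqrf" gives "fpvxniulqrfton".

fpvxniulqrfton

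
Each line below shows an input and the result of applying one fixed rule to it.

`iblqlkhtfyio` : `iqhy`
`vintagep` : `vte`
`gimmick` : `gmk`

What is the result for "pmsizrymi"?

The pattern: keep one character in every 3, starting at position 1 (positions 1st, 4th, 7th, ...).
On "pmsizrymi" that produces "piy".

piy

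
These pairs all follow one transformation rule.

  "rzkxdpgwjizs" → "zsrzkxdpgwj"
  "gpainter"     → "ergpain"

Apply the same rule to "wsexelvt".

The transformation: move the last 3 characters to the front (rotate right by 3), then delete the first character.
Starting from "wsexelvt": after the first operation, "lvtwsexe"; after the second, "vtwsexe".

vtwsexe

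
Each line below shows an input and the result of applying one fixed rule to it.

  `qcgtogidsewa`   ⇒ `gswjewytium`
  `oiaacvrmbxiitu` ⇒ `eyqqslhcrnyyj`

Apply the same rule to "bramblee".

rhqcrbu

In each case the input is transformed by: shift every letter 10 places backward in the alphabet (wrapping around), then delete the last character.
On "bramblee": the first step gives "rhqcrbuu", and the second then gives "rhqcrbu".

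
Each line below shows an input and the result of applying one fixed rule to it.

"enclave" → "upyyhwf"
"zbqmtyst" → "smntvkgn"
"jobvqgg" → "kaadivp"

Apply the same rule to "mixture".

The pattern: move the last 3 characters to the front (rotate right by 3), then shift every letter 6 places backward in the alphabet (wrapping around).
"mixture" → "uremixt" → "olygcrn".

olygcrn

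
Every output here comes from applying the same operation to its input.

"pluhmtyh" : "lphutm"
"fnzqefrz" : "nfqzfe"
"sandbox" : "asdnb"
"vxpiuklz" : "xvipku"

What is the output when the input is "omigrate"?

The rule is to delete the last 2 characters, then swap each adjacent pair of characters (1↔2, 3↔4, ...).
For "omigrate", step one produces "omigra"; step two turns that into "mogiar".

mogiar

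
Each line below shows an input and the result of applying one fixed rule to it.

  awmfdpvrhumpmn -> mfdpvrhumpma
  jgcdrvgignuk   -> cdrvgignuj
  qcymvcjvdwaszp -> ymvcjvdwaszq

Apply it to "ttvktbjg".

In each case the input is transformed by: swap the first and last characters, then delete the first 2 characters.
Doing the same to "ttvktbjg": "vktbjt".

vktbjt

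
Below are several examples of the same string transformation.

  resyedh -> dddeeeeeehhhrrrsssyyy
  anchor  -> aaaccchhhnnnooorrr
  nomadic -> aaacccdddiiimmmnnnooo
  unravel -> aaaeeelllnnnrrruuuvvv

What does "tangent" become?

Rule — sort the characters into alphabetical order, then repeat every character 3 times.
Applying both steps to "tangent": "aegnntt", then "aaaeeegggnnnnnntttttt".

aaaeeegggnnnnnntttttt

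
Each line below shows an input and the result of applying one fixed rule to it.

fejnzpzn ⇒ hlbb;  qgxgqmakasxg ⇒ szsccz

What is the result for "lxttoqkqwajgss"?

What's happening: shift every letter 2 places forward in the alphabet (wrapping around), then keep every other character starting from the first (positions 1st, 3rd, 5th, ...).
Doing the same to "lxttoqkqwajgss": "nvqmylu".

nvqmylu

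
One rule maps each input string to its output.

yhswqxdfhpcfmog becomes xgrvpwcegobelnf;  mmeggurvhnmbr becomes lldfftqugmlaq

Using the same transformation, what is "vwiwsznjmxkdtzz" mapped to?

Rule — shift every letter 1 place backward in the alphabet (wrapping around).
For "vwiwsznjmxkdtzz" the result is "uvhvrymilwjcsyy".

uvhvrymilwjcsyy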